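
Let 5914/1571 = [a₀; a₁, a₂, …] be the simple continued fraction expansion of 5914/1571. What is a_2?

3

⌊5914/1571⌋ = 3, remainder 1201
⌊1571/1201⌋ = 1, remainder 370
⌊1201/370⌋ = 3, remainder 91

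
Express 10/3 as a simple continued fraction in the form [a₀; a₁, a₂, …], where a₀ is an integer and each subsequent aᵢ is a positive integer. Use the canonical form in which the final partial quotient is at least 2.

Run the Euclidean algorithm, recording each quotient:
10 = 3·3 + 1, so a_0 = 3
3 = 3·1 + 0, so a_1 = 3

[3; 3]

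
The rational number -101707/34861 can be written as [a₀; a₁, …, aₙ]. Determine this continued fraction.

Apply division with remainder until the remainder is 0:
-101707 ÷ 34861 → quotient -3, remainder 2876
34861 ÷ 2876 → quotient 12, remainder 349
2876 ÷ 349 → quotient 8, remainder 84
349 ÷ 84 → quotient 4, remainder 13
84 ÷ 13 → quotient 6, remainder 6
13 ÷ 6 → quotient 2, remainder 1
6 ÷ 1 → quotient 6, remainder 0

[-3; 12, 8, 4, 6, 2, 6]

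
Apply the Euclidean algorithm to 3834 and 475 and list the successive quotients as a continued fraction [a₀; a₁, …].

⌊3834/475⌋ = 8, remainder 34
⌊475/34⌋ = 13, remainder 33
⌊34/33⌋ = 1, remainder 1
⌊33/1⌋ = 33, remainder 0

[8; 13, 1, 33]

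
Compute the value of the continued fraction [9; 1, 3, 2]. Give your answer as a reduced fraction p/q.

88/9

Compute successive convergents:
a_0 = 9: 9/1
a_1 = 1: 10/1
a_2 = 3: 39/4
a_3 = 2: 88/9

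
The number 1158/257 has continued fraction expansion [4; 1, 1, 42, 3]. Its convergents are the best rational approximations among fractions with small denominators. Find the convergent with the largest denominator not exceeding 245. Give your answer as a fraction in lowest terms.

List convergents until the denominator exceeds the bound:
a_0 = 4: 4/1  (≤ bound)
a_1 = 1: 5/1  (≤ bound)
a_2 = 1: 9/2  (≤ bound)
a_3 = 42: 383/85  (≤ bound)
a_4 = 3: 1158/257  (> 245, stop)

383/85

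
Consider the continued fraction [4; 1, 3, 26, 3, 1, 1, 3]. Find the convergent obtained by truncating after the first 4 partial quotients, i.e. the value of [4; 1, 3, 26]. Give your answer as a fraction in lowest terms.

Compute successive convergents:
a_0 = 4: 4/1
a_1 = 1: 5/1
a_2 = 3: 19/4
a_3 = 26: 499/105

499/105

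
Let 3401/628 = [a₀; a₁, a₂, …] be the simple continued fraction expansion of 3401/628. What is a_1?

2

⌊3401/628⌋ = 5, remainder 261
⌊628/261⌋ = 2, remainder 106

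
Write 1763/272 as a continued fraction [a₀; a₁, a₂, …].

Apply division with remainder until the remainder is 0:
1763 ÷ 272 → quotient 6, remainder 131
272 ÷ 131 → quotient 2, remainder 10
131 ÷ 10 → quotient 13, remainder 1
10 ÷ 1 → quotient 10, remainder 0

[6; 2, 13, 10]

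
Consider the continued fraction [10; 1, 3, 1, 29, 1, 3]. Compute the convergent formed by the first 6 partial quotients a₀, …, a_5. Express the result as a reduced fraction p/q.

a_0 = 10: 10/1
a_1 = 1: 11/1
a_2 = 3: 43/4
a_3 = 1: 54/5
a_4 = 29: 1609/149
a_5 = 1: 1663/154

1663/154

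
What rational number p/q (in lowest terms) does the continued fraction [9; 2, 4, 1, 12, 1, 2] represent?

Compute successive convergents:
a_0 = 9: 9/1
a_1 = 2: 19/2
a_2 = 4: 85/9
a_3 = 1: 104/11
a_4 = 12: 1333/141
a_5 = 1: 1437/152
a_6 = 2: 4207/445

4207/445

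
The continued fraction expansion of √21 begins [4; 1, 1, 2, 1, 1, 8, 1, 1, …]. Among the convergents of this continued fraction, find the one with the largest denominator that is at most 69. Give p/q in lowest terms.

a_0 = 4: 4/1  (≤ bound)
a_1 = 1: 5/1  (≤ bound)
a_2 = 1: 9/2  (≤ bound)
a_3 = 2: 23/5  (≤ bound)
a_4 = 1: 32/7  (≤ bound)
a_5 = 1: 55/12  (≤ bound)
a_6 = 8: 472/103  (> 69, stop)

55/12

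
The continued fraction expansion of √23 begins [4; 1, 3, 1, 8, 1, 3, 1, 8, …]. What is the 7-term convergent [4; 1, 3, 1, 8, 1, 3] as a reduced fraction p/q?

Start with 3.
1 + 1/(3/1) = 1 + 1/3 = 4/3
8 + 1/(4/3) = 8 + 3/4 = 35/4
1 + 1/(35/4) = 1 + 4/35 = 39/35
3 + 1/(39/35) = 3 + 35/39 = 152/39
1 + 1/(152/39) = 1 + 39/152 = 191/152
4 + 1/(191/152) = 4 + 152/191 = 916/191

916/191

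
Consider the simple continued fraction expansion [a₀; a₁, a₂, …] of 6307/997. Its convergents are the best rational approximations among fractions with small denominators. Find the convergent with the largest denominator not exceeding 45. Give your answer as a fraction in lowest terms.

272/43

List convergents until the denominator exceeds the bound:
a_0 = 6: 6/1  (≤ bound)
a_1 = 3: 19/3  (≤ bound)
a_2 = 14: 272/43  (≤ bound)
a_3 = 1: 291/46  (> 45, stop)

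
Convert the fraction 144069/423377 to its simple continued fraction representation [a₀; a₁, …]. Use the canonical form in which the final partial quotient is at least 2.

[0; 2, 1, 15, 3, 6, 42, 11]

Apply division with remainder until the remainder is 0:
144069 ÷ 423377 → quotient 0, remainder 144069
423377 ÷ 144069 → quotient 2, remainder 135239
144069 ÷ 135239 → quotient 1, remainder 8830
135239 ÷ 8830 → quotient 15, remainder 2789
8830 ÷ 2789 → quotient 3, remainder 463
2789 ÷ 463 → quotient 6, remainder 11
463 ÷ 11 → quotient 42, remainder 1
11 ÷ 1 → quotient 11, remainder 0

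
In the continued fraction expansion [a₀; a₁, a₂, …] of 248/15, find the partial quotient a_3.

248 = 16·15 + 8, so a_0 = 16
15 = 1·8 + 7, so a_1 = 1
8 = 1·7 + 1, so a_2 = 1
7 = 7·1 + 0, so a_3 = 7

7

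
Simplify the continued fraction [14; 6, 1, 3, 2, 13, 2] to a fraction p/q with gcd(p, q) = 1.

24065/1701

Start with 2.
13 + 1/(2/1) = 13 + 1/2 = 27/2
2 + 1/(27/2) = 2 + 2/27 = 56/27
3 + 1/(56/27) = 3 + 27/56 = 195/56
1 + 1/(195/56) = 1 + 56/195 = 251/195
6 + 1/(251/195) = 6 + 195/251 = 1701/251
14 + 1/(1701/251) = 14 + 251/1701 = 24065/1701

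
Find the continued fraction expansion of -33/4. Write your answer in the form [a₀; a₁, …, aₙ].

-33 ÷ 4 → quotient -9, remainder 3
4 ÷ 3 → quotient 1, remainder 1
3 ÷ 1 → quotient 3, remainder 0

[-9; 1, 3]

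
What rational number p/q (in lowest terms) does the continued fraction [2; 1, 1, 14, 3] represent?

224/89

Start with 3.
14 + 1/(3/1) = 14 + 1/3 = 43/3
1 + 1/(43/3) = 1 + 3/43 = 46/43
1 + 1/(46/43) = 1 + 43/46 = 89/46
2 + 1/(89/46) = 2 + 46/89 = 224/89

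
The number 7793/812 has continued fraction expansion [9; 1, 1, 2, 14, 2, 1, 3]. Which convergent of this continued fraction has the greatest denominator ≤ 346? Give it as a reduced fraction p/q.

2121/221

a_0 = 9: 9/1  (≤ bound)
a_1 = 1: 10/1  (≤ bound)
a_2 = 1: 19/2  (≤ bound)
a_3 = 2: 48/5  (≤ bound)
a_4 = 14: 691/72  (≤ bound)
a_5 = 2: 1430/149  (≤ bound)
a_6 = 1: 2121/221  (≤ bound)
a_7 = 3: 7793/812  (> 346, stop)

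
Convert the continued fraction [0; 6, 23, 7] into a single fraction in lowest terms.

162/979

a_0 = 0: 0/1
a_1 = 6: 1/6
a_2 = 23: 23/139
a_3 = 7: 162/979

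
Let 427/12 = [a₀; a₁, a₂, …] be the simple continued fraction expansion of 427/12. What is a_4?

⌊427/12⌋ = 35, remainder 7
⌊12/7⌋ = 1, remainder 5
⌊7/5⌋ = 1, remainder 2
⌊5/2⌋ = 2, remainder 1
⌊2/1⌋ = 2, remainder 0

2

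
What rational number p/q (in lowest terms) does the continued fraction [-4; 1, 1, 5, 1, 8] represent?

-398/115

a_0 = -4: -4/1
a_1 = 1: -3/1
a_2 = 1: -7/2
a_3 = 5: -38/11
a_4 = 1: -45/13
a_5 = 8: -398/115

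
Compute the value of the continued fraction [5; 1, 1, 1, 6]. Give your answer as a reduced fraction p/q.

a_0 = 5: 5/1
a_1 = 1: 6/1
a_2 = 1: 11/2
a_3 = 1: 17/3
a_4 = 6: 113/20

113/20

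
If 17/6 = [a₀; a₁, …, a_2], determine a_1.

17 ÷ 6 → quotient 2, remainder 5
6 ÷ 5 → quotient 1, remainder 1

1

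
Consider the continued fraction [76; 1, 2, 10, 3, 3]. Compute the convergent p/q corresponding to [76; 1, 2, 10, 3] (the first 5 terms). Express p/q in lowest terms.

Work from the innermost term outward:
Start with 3.
10 + 1/(3/1) = 10 + 1/3 = 31/3
2 + 1/(31/3) = 2 + 3/31 = 65/31
1 + 1/(65/31) = 1 + 31/65 = 96/65
76 + 1/(96/65) = 76 + 65/96 = 7361/96

7361/96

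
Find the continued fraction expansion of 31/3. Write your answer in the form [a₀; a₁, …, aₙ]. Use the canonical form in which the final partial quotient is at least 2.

31 ÷ 3 → quotient 10, remainder 1
3 ÷ 1 → quotient 3, remainder 0

[10; 3]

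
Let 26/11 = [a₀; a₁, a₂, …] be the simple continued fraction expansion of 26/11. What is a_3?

3

⌊26/11⌋ = 2, remainder 4
⌊11/4⌋ = 2, remainder 3
⌊4/3⌋ = 1, remainder 1
⌊3/1⌋ = 3, remainder 0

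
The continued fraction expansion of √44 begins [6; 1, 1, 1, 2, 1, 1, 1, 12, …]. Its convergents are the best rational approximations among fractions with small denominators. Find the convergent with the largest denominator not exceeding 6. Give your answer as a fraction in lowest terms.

List convergents until the denominator exceeds the bound:
a_0 = 6: 6/1  (≤ bound)
a_1 = 1: 7/1  (≤ bound)
a_2 = 1: 13/2  (≤ bound)
a_3 = 1: 20/3  (≤ bound)
a_4 = 2: 53/8  (> 6, stop)

20/3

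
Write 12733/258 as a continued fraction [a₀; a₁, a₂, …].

[49; 2, 1, 5, 15]

12733 ÷ 258 → quotient 49, remainder 91
258 ÷ 91 → quotient 2, remainder 76
91 ÷ 76 → quotient 1, remainder 15
76 ÷ 15 → quotient 5, remainder 1
15 ÷ 1 → quotient 15, remainder 0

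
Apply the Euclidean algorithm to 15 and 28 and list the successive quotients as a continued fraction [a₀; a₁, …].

Apply division with remainder until the remainder is 0:
15 = 0·28 + 15, so a_0 = 0
28 = 1·15 + 13, so a_1 = 1
15 = 1·13 + 2, so a_2 = 1
13 = 6·2 + 1, so a_3 = 6
2 = 2·1 + 0, so a_4 = 2

[0; 1, 1, 6, 2]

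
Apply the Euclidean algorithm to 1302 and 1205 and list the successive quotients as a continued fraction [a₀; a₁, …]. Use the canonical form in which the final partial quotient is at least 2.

[1; 12, 2, 2, 1, 2, 1, 3]

1302 = 1·1205 + 97, so a_0 = 1
1205 = 12·97 + 41, so a_1 = 12
97 = 2·41 + 15, so a_2 = 2
41 = 2·15 + 11, so a_3 = 2
15 = 1·11 + 4, so a_4 = 1
11 = 2·4 + 3, so a_5 = 2
4 = 1·3 + 1, so a_6 = 1
3 = 3·1 + 0, so a_7 = 3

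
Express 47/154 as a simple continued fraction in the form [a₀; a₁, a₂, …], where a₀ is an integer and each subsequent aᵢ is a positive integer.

[0; 3, 3, 1, 1, 1, 1, 2]

Run the Euclidean algorithm, recording each quotient:
⌊47/154⌋ = 0, remainder 47
⌊154/47⌋ = 3, remainder 13
⌊47/13⌋ = 3, remainder 8
⌊13/8⌋ = 1, remainder 5
⌊8/5⌋ = 1, remainder 3
⌊5/3⌋ = 1, remainder 2
⌊3/2⌋ = 1, remainder 1
⌊2/1⌋ = 2, remainder 0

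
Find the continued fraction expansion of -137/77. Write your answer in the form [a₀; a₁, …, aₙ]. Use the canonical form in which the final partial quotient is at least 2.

[-2; 4, 1, 1, 8]

Apply division with remainder until the remainder is 0:
-137 ÷ 77 → quotient -2, remainder 17
77 ÷ 17 → quotient 4, remainder 9
17 ÷ 9 → quotient 1, remainder 8
9 ÷ 8 → quotient 1, remainder 1
8 ÷ 1 → quotient 8, remainder 0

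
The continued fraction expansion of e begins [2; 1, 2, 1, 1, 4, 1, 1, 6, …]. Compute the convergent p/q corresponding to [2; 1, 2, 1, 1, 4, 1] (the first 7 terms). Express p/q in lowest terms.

a_0 = 2: 2/1
a_1 = 1: 3/1
a_2 = 2: 8/3
a_3 = 1: 11/4
a_4 = 1: 19/7
a_5 = 4: 87/32
a_6 = 1: 106/39

106/39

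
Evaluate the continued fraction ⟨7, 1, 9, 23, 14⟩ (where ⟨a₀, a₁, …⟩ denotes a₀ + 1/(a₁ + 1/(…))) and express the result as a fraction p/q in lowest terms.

Start with 14.
23 + 1/(14/1) = 23 + 1/14 = 323/14
9 + 1/(323/14) = 9 + 14/323 = 2921/323
1 + 1/(2921/323) = 1 + 323/2921 = 3244/2921
7 + 1/(3244/2921) = 7 + 2921/3244 = 25629/3244

25629/3244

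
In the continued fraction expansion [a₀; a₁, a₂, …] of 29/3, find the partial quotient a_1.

29 ÷ 3 → quotient 9, remainder 2
3 ÷ 2 → quotient 1, remainder 1

1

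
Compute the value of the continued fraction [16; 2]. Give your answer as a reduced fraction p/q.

a_0 = 16: 16/1
a_1 = 2: 33/2

33/2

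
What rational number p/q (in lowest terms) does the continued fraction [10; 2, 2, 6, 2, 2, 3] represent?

Start with 3.
2 + 1/(3/1) = 2 + 1/3 = 7/3
2 + 1/(7/3) = 2 + 3/7 = 17/7
6 + 1/(17/7) = 6 + 7/17 = 109/17
2 + 1/(109/17) = 2 + 17/109 = 235/109
2 + 1/(235/109) = 2 + 109/235 = 579/235
10 + 1/(579/235) = 10 + 235/579 = 6025/579

6025/579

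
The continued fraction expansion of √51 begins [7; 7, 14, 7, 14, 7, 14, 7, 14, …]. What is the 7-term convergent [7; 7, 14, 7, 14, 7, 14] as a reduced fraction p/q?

7068593/989801

a_0 = 7: 7/1
a_1 = 7: 50/7
a_2 = 14: 707/99
a_3 = 7: 4999/700
a_4 = 14: 70693/9899
a_5 = 7: 499850/69993
a_6 = 14: 7068593/989801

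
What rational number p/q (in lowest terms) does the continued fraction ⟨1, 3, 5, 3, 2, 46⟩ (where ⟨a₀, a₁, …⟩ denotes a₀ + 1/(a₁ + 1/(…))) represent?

7197/5479

Use the convergent recurrence hₖ = aₖ·hₖ₋₁ + hₖ₋₂ (and likewise for the denominators kₖ):
a_0 = 1: 1/1
a_1 = 3: 4/3
a_2 = 5: 21/16
a_3 = 3: 67/51
a_4 = 2: 155/118
a_5 = 46: 7197/5479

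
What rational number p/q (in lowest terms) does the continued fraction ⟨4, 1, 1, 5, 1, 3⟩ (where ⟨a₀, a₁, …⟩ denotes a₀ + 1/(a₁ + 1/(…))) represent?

a_0 = 4: 4/1
a_1 = 1: 5/1
a_2 = 1: 9/2
a_3 = 5: 50/11
a_4 = 1: 59/13
a_5 = 3: 227/50

227/50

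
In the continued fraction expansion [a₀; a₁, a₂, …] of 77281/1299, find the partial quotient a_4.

77281 = 59·1299 + 640, so a_0 = 59
1299 = 2·640 + 19, so a_1 = 2
640 = 33·19 + 13, so a_2 = 33
19 = 1·13 + 6, so a_3 = 1
13 = 2·6 + 1, so a_4 = 2

2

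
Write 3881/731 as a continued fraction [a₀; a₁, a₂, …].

⌊3881/731⌋ = 5, remainder 226
⌊731/226⌋ = 3, remainder 53
⌊226/53⌋ = 4, remainder 14
⌊53/14⌋ = 3, remainder 11
⌊14/11⌋ = 1, remainder 3
⌊11/3⌋ = 3, remainder 2
⌊3/2⌋ = 1, remainder 1
⌊2/1⌋ = 2, remainder 0

[5; 3, 4, 3, 1, 3, 1, 2]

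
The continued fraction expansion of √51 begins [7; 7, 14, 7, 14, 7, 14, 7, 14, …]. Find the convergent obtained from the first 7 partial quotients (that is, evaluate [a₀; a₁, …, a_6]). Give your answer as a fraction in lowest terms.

a_0 = 7: 7/1
a_1 = 7: 50/7
a_2 = 14: 707/99
a_3 = 7: 4999/700
a_4 = 14: 70693/9899
a_5 = 7: 499850/69993
a_6 = 14: 7068593/989801

7068593/989801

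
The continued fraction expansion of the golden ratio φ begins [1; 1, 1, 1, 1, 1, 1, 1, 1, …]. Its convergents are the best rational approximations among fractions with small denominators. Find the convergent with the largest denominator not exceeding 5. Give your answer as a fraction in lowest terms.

8/5

List convergents until the denominator exceeds the bound:
a_0 = 1: 1/1  (≤ bound)
a_1 = 1: 2/1  (≤ bound)
a_2 = 1: 3/2  (≤ bound)
a_3 = 1: 5/3  (≤ bound)
a_4 = 1: 8/5  (≤ bound)
a_5 = 1: 13/8  (> 5, stop)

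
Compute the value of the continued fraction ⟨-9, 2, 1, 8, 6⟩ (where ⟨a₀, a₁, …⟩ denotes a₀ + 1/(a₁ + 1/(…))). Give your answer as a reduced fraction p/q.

Start with 6.
8 + 1/(6/1) = 8 + 1/6 = 49/6
1 + 1/(49/6) = 1 + 6/49 = 55/49
2 + 1/(55/49) = 2 + 49/55 = 159/55
-9 + 1/(159/55) = -9 + 55/159 = -1376/159

-1376/159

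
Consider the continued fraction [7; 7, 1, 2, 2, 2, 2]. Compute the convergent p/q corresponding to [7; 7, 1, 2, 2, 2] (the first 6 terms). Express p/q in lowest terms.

Use the convergent recurrence hₖ = aₖ·hₖ₋₁ + hₖ₋₂ (and likewise for the denominators kₖ):
a_0 = 7: 7/1
a_1 = 7: 50/7
a_2 = 1: 57/8
a_3 = 2: 164/23
a_4 = 2: 385/54
a_5 = 2: 934/131

934/131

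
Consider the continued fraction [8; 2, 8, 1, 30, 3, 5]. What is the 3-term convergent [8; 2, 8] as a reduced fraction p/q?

144/17

Build up convergents one term at a time:
a_0 = 8: 8/1
a_1 = 2: 17/2
a_2 = 8: 144/17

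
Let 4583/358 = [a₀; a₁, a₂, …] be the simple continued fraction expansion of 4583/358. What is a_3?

4583 = 12·358 + 287, so a_0 = 12
358 = 1·287 + 71, so a_1 = 1
287 = 4·71 + 3, so a_2 = 4
71 = 23·3 + 2, so a_3 = 23

23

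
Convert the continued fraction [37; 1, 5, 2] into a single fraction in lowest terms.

492/13

Build up convergents one term at a time:
a_0 = 37: 37/1
a_1 = 1: 38/1
a_2 = 5: 227/6
a_3 = 2: 492/13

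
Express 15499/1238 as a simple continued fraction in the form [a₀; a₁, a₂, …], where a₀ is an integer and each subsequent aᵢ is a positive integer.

15499 = 12·1238 + 643, so a_0 = 12
1238 = 1·643 + 595, so a_1 = 1
643 = 1·595 + 48, so a_2 = 1
595 = 12·48 + 19, so a_3 = 12
48 = 2·19 + 10, so a_4 = 2
19 = 1·10 + 9, so a_5 = 1
10 = 1·9 + 1, so a_6 = 1
9 = 9·1 + 0, so a_7 = 9

[12; 1, 1, 12, 2, 1, 1, 9]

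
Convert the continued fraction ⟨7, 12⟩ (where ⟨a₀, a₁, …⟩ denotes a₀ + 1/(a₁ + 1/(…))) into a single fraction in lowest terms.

85/12

Work from the innermost term outward:
Start with 12.
7 + 1/(12/1) = 7 + 1/12 = 85/12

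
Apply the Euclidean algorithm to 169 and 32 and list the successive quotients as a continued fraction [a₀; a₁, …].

[5; 3, 1, 1, 4]

⌊169/32⌋ = 5, remainder 9
⌊32/9⌋ = 3, remainder 5
⌊9/5⌋ = 1, remainder 4
⌊5/4⌋ = 1, remainder 1
⌊4/1⌋ = 4, remainder 0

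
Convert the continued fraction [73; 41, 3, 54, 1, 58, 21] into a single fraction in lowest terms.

621073405/8505036

a_0 = 73: 73/1
a_1 = 41: 2994/41
a_2 = 3: 9055/124
a_3 = 54: 491964/6737
a_4 = 1: 501019/6861
a_5 = 58: 29551066/404675
a_6 = 21: 621073405/8505036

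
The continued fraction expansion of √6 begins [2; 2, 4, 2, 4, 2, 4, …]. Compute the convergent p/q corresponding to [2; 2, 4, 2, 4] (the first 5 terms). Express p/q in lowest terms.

Start with 4.
2 + 1/(4/1) = 2 + 1/4 = 9/4
4 + 1/(9/4) = 4 + 4/9 = 40/9
2 + 1/(40/9) = 2 + 9/40 = 89/40
2 + 1/(89/40) = 2 + 40/89 = 218/89

218/89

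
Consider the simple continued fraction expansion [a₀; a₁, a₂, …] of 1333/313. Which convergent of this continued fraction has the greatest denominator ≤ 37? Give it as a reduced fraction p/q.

115/27

List convergents until the denominator exceeds the bound:
a_0 = 4: 4/1  (≤ bound)
a_1 = 3: 13/3  (≤ bound)
a_2 = 1: 17/4  (≤ bound)
a_3 = 6: 115/27  (≤ bound)
a_4 = 2: 247/58  (> 37, stop)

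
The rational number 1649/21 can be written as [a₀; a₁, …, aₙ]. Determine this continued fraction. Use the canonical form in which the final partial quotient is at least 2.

[78; 1, 1, 10]

1649 ÷ 21 → quotient 78, remainder 11
21 ÷ 11 → quotient 1, remainder 10
11 ÷ 10 → quotient 1, remainder 1
10 ÷ 1 → quotient 10, remainder 0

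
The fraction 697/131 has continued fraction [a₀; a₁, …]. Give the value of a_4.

2

697 ÷ 131 → quotient 5, remainder 42
131 ÷ 42 → quotient 3, remainder 5
42 ÷ 5 → quotient 8, remainder 2
5 ÷ 2 → quotient 2, remainder 1
2 ÷ 1 → quotient 2, remainder 0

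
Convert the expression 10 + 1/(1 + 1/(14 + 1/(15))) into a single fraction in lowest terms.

2471/226

a_0 = 10: 10/1
a_1 = 1: 11/1
a_2 = 14: 164/15
a_3 = 15: 2471/226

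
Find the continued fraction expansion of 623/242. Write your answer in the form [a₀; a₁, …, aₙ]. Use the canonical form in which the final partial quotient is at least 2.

[2; 1, 1, 2, 1, 6, 5]

623 ÷ 242 → quotient 2, remainder 139
242 ÷ 139 → quotient 1, remainder 103
139 ÷ 103 → quotient 1, remainder 36
103 ÷ 36 → quotient 2, remainder 31
36 ÷ 31 → quotient 1, remainder 5
31 ÷ 5 → quotient 6, remainder 1
5 ÷ 1 → quotient 5, remainder 0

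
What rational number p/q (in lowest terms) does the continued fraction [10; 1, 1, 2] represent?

a_0 = 10: 10/1
a_1 = 1: 11/1
a_2 = 1: 21/2
a_3 = 2: 53/5

53/5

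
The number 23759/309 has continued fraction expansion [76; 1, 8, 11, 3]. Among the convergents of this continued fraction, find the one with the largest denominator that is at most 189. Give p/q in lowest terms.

7689/100

a_0 = 76: 76/1  (≤ bound)
a_1 = 1: 77/1  (≤ bound)
a_2 = 8: 692/9  (≤ bound)
a_3 = 11: 7689/100  (≤ bound)
a_4 = 3: 23759/309  (> 189, stop)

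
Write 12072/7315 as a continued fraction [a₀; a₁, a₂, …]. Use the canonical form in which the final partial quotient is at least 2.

[1; 1, 1, 1, 6, 7, 1, 44]

12072 ÷ 7315 → quotient 1, remainder 4757
7315 ÷ 4757 → quotient 1, remainder 2558
4757 ÷ 2558 → quotient 1, remainder 2199
2558 ÷ 2199 → quotient 1, remainder 359
2199 ÷ 359 → quotient 6, remainder 45
359 ÷ 45 → quotient 7, remainder 44
45 ÷ 44 → quotient 1, remainder 1
44 ÷ 1 → quotient 44, remainder 0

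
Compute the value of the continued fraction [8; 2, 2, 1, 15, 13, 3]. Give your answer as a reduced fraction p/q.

a_0 = 8: 8/1
a_1 = 2: 17/2
a_2 = 2: 42/5
a_3 = 1: 59/7
a_4 = 15: 927/110
a_5 = 13: 12110/1437
a_6 = 3: 37257/4421

37257/4421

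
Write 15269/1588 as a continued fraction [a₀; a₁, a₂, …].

[9; 1, 1, 1, 1, 2, 40, 3]

⌊15269/1588⌋ = 9, remainder 977
⌊1588/977⌋ = 1, remainder 611
⌊977/611⌋ = 1, remainder 366
⌊611/366⌋ = 1, remainder 245
⌊366/245⌋ = 1, remainder 121
⌊245/121⌋ = 2, remainder 3
⌊121/3⌋ = 40, remainder 1
⌊3/1⌋ = 3, remainder 0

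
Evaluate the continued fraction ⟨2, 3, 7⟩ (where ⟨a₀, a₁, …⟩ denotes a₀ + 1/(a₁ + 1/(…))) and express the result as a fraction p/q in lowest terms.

Collapse the nested fraction from the inside out:
Start with 7.
3 + 1/(7/1) = 3 + 1/7 = 22/7
2 + 1/(22/7) = 2 + 7/22 = 51/22

51/22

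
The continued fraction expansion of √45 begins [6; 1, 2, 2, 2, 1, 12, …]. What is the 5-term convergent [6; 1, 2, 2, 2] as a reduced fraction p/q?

114/17

Build up convergents one term at a time:
a_0 = 6: 6/1
a_1 = 1: 7/1
a_2 = 2: 20/3
a_3 = 2: 47/7
a_4 = 2: 114/17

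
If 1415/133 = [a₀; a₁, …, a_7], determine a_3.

Apply division with remainder until the remainder is 0:
1415 ÷ 133 → quotient 10, remainder 85
133 ÷ 85 → quotient 1, remainder 48
85 ÷ 48 → quotient 1, remainder 37
48 ÷ 37 → quotient 1, remainder 11

1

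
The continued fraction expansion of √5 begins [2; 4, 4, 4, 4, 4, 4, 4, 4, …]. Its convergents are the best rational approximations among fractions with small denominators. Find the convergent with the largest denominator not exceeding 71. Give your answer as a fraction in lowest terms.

38/17

a_0 = 2: 2/1  (≤ bound)
a_1 = 4: 9/4  (≤ bound)
a_2 = 4: 38/17  (≤ bound)
a_3 = 4: 161/72  (> 71, stop)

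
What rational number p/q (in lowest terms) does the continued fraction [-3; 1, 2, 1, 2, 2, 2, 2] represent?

Work from the innermost term outward:
Start with 2.
2 + 1/(2/1) = 2 + 1/2 = 5/2
2 + 1/(5/2) = 2 + 2/5 = 12/5
2 + 1/(12/5) = 2 + 5/12 = 29/12
1 + 1/(29/12) = 1 + 12/29 = 41/29
2 + 1/(41/29) = 2 + 29/41 = 111/41
1 + 1/(111/41) = 1 + 41/111 = 152/111
-3 + 1/(152/111) = -3 + 111/152 = -345/152

-345/152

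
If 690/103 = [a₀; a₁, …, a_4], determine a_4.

⌊690/103⌋ = 6, remainder 72
⌊103/72⌋ = 1, remainder 31
⌊72/31⌋ = 2, remainder 10
⌊31/10⌋ = 3, remainder 1
⌊10/1⌋ = 10, remainder 0

10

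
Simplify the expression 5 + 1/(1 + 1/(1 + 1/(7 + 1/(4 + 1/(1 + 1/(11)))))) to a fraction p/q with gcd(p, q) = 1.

5029/909

Use the convergent recurrence hₖ = aₖ·hₖ₋₁ + hₖ₋₂ (and likewise for the denominators kₖ):
a_0 = 5: 5/1
a_1 = 1: 6/1
a_2 = 1: 11/2
a_3 = 7: 83/15
a_4 = 4: 343/62
a_5 = 1: 426/77
a_6 = 11: 5029/909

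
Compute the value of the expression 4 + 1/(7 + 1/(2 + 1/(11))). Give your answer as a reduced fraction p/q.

Collapse the nested fraction from the inside out:
Start with 11.
2 + 1/(11/1) = 2 + 1/11 = 23/11
7 + 1/(23/11) = 7 + 11/23 = 172/23
4 + 1/(172/23) = 4 + 23/172 = 711/172

711/172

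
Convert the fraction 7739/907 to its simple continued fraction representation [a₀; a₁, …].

7739 ÷ 907 → quotient 8, remainder 483
907 ÷ 483 → quotient 1, remainder 424
483 ÷ 424 → quotient 1, remainder 59
424 ÷ 59 → quotient 7, remainder 11
59 ÷ 11 → quotient 5, remainder 4
11 ÷ 4 → quotient 2, remainder 3
4 ÷ 3 → quotient 1, remainder 1
3 ÷ 1 → quotient 3, remainder 0

[8; 1, 1, 7, 5, 2, 1, 3]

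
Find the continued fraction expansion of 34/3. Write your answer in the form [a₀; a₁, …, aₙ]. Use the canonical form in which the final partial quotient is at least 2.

Repeatedly divide and take the remainder:
⌊34/3⌋ = 11, remainder 1
⌊3/1⌋ = 3, remainder 0

[11; 3]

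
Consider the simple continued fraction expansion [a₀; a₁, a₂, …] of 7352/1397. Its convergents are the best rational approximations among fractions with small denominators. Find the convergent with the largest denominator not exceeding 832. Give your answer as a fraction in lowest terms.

a_0 = 5: 5/1  (≤ bound)
a_1 = 3: 16/3  (≤ bound)
a_2 = 1: 21/4  (≤ bound)
a_3 = 4: 100/19  (≤ bound)
a_4 = 5: 521/99  (≤ bound)
a_5 = 1: 621/118  (≤ bound)
a_6 = 11: 7352/1397  (> 832, stop)

621/118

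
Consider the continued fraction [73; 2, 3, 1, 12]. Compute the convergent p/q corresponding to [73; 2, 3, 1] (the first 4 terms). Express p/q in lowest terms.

661/9

Collapse the nested fraction from the inside out:
Start with 1.
3 + 1/(1/1) = 3 + 1/1 = 4/1
2 + 1/(4/1) = 2 + 1/4 = 9/4
73 + 1/(9/4) = 73 + 4/9 = 661/9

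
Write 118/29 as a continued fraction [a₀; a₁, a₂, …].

[4; 14, 2]

Repeatedly divide and take the remainder:
118 = 4·29 + 2, so a_0 = 4
29 = 14·2 + 1, so a_1 = 14
2 = 2·1 + 0, so a_2 = 2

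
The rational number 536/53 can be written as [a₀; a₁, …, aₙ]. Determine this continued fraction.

⌊536/53⌋ = 10, remainder 6
⌊53/6⌋ = 8, remainder 5
⌊6/5⌋ = 1, remainder 1
⌊5/1⌋ = 5, remainder 0

[10; 8, 1, 5]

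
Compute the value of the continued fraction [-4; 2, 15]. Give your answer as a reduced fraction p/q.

a_0 = -4: -4/1
a_1 = 2: -7/2
a_2 = 15: -109/31

-109/31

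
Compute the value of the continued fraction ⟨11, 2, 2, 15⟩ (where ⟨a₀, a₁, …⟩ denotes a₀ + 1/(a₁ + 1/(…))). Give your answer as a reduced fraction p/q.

878/77

Start with 15.
2 + 1/(15/1) = 2 + 1/15 = 31/15
2 + 1/(31/15) = 2 + 15/31 = 77/31
11 + 1/(77/31) = 11 + 31/77 = 878/77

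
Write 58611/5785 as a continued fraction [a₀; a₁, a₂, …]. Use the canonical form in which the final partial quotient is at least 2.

58611 ÷ 5785 → quotient 10, remainder 761
5785 ÷ 761 → quotient 7, remainder 458
761 ÷ 458 → quotient 1, remainder 303
458 ÷ 303 → quotient 1, remainder 155
303 ÷ 155 → quotient 1, remainder 148
155 ÷ 148 → quotient 1, remainder 7
148 ÷ 7 → quotient 21, remainder 1
7 ÷ 1 → quotient 7, remainder 0

[10; 7, 1, 1, 1, 1, 21, 7]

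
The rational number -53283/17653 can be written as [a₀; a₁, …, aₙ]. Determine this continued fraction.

-53283 ÷ 17653 → quotient -4, remainder 17329
17653 ÷ 17329 → quotient 1, remainder 324
17329 ÷ 324 → quotient 53, remainder 157
324 ÷ 157 → quotient 2, remainder 10
157 ÷ 10 → quotient 15, remainder 7
10 ÷ 7 → quotient 1, remainder 3
7 ÷ 3 → quotient 2, remainder 1
3 ÷ 1 → quotient 3, remainder 0

[-4; 1, 53, 2, 15, 1, 2, 3]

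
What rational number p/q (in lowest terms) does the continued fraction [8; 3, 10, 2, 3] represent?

1881/226

Starting at the tail and folding back:
Start with 3.
2 + 1/(3/1) = 2 + 1/3 = 7/3
10 + 1/(7/3) = 10 + 3/7 = 73/7
3 + 1/(73/7) = 3 + 7/73 = 226/73
8 + 1/(226/73) = 8 + 73/226 = 1881/226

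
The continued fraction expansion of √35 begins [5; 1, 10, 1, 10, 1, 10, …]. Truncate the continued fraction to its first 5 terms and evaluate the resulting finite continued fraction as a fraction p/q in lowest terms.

Collapse the nested fraction from the inside out:
Start with 10.
1 + 1/(10/1) = 1 + 1/10 = 11/10
10 + 1/(11/10) = 10 + 10/11 = 120/11
1 + 1/(120/11) = 1 + 11/120 = 131/120
5 + 1/(131/120) = 5 + 120/131 = 775/131

775/131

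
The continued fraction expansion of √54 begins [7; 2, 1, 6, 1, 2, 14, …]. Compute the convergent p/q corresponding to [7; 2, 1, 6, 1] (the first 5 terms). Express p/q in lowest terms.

a_0 = 7: 7/1
a_1 = 2: 15/2
a_2 = 1: 22/3
a_3 = 6: 147/20
a_4 = 1: 169/23

169/23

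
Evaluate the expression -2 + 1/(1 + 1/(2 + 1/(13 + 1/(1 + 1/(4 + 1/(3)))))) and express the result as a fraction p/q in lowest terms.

Start with 3.
4 + 1/(3/1) = 4 + 1/3 = 13/3
1 + 1/(13/3) = 1 + 3/13 = 16/13
13 + 1/(16/13) = 13 + 13/16 = 221/16
2 + 1/(221/16) = 2 + 16/221 = 458/221
1 + 1/(458/221) = 1 + 221/458 = 679/458
-2 + 1/(679/458) = -2 + 458/679 = -900/679

-900/679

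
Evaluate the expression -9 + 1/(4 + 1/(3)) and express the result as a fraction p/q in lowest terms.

Collapse the nested fraction from the inside out:
Start with 3.
4 + 1/(3/1) = 4 + 1/3 = 13/3
-9 + 1/(13/3) = -9 + 3/13 = -114/13

-114/13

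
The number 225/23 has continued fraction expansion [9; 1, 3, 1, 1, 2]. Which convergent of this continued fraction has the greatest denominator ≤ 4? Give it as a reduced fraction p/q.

a_0 = 9: 9/1  (≤ bound)
a_1 = 1: 10/1  (≤ bound)
a_2 = 3: 39/4  (≤ bound)
a_3 = 1: 49/5  (> 4, stop)

39/4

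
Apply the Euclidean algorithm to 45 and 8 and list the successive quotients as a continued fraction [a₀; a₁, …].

[5; 1, 1, 1, 2]

45 ÷ 8 → quotient 5, remainder 5
8 ÷ 5 → quotient 1, remainder 3
5 ÷ 3 → quotient 1, remainder 2
3 ÷ 2 → quotient 1, remainder 1
2 ÷ 1 → quotient 2, remainder 0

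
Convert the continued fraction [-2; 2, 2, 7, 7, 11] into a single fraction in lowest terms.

Compute successive convergents:
a_0 = -2: -2/1
a_1 = 2: -3/2
a_2 = 2: -8/5
a_3 = 7: -59/37
a_4 = 7: -421/264
a_5 = 11: -4690/2941

-4690/2941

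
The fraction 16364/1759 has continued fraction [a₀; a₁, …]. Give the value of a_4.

16364 = 9·1759 + 533, so a_0 = 9
1759 = 3·533 + 160, so a_1 = 3
533 = 3·160 + 53, so a_2 = 3
160 = 3·53 + 1, so a_3 = 3
53 = 53·1 + 0, so a_4 = 53

53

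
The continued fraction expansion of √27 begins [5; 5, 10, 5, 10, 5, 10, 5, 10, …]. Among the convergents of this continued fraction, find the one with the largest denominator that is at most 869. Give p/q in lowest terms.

a_0 = 5: 5/1  (≤ bound)
a_1 = 5: 26/5  (≤ bound)
a_2 = 10: 265/51  (≤ bound)
a_3 = 5: 1351/260  (≤ bound)
a_4 = 10: 13775/2651  (> 869, stop)

1351/260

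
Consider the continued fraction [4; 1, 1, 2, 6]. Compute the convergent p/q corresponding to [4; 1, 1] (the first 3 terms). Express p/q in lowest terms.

9/2

Compute successive convergents:
a_0 = 4: 4/1
a_1 = 1: 5/1
a_2 = 1: 9/2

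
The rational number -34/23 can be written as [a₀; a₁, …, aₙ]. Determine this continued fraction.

⌊-34/23⌋ = -2, remainder 12
⌊23/12⌋ = 1, remainder 11
⌊12/11⌋ = 1, remainder 1
⌊11/1⌋ = 11, remainder 0

[-2; 1, 1, 11]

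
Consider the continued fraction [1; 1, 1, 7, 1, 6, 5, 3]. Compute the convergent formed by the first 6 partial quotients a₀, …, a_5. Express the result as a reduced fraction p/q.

179/117

Collapse the nested fraction from the inside out:
Start with 6.
1 + 1/(6/1) = 1 + 1/6 = 7/6
7 + 1/(7/6) = 7 + 6/7 = 55/7
1 + 1/(55/7) = 1 + 7/55 = 62/55
1 + 1/(62/55) = 1 + 55/62 = 117/62
1 + 1/(117/62) = 1 + 62/117 = 179/117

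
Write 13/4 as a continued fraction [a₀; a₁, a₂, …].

Run the Euclidean algorithm, recording each quotient:
13 ÷ 4 → quotient 3, remainder 1
4 ÷ 1 → quotient 4, remainder 0

[3; 4]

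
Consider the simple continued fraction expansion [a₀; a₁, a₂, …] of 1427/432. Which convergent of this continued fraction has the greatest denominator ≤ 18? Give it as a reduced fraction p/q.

33/10

List convergents until the denominator exceeds the bound:
a_0 = 3: 3/1  (≤ bound)
a_1 = 3: 10/3  (≤ bound)
a_2 = 3: 33/10  (≤ bound)
a_3 = 2: 76/23  (> 18, stop)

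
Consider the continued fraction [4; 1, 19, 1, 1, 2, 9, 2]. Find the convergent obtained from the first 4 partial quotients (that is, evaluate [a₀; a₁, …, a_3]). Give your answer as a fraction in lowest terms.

Start with 1.
19 + 1/(1/1) = 19 + 1/1 = 20/1
1 + 1/(20/1) = 1 + 1/20 = 21/20
4 + 1/(21/20) = 4 + 20/21 = 104/21

104/21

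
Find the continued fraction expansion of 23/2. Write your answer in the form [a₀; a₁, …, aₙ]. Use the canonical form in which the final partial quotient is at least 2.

[11; 2]

Apply division with remainder until the remainder is 0:
23 ÷ 2 → quotient 11, remainder 1
2 ÷ 1 → quotient 2, remainder 0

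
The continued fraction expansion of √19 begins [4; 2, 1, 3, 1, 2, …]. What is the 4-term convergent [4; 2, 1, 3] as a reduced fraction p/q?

Build up convergents one term at a time:
a_0 = 4: 4/1
a_1 = 2: 9/2
a_2 = 1: 13/3
a_3 = 3: 48/11

48/11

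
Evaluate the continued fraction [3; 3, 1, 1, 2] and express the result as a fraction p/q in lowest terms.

59/18

Start with 2.
1 + 1/(2/1) = 1 + 1/2 = 3/2
1 + 1/(3/2) = 1 + 2/3 = 5/3
3 + 1/(5/3) = 3 + 3/5 = 18/5
3 + 1/(18/5) = 3 + 5/18 = 59/18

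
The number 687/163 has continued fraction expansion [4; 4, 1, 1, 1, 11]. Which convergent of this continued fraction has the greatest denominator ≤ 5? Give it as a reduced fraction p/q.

a_0 = 4: 4/1  (≤ bound)
a_1 = 4: 17/4  (≤ bound)
a_2 = 1: 21/5  (≤ bound)
a_3 = 1: 38/9  (> 5, stop)

21/5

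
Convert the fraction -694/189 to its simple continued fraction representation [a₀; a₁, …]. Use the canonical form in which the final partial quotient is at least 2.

⌊-694/189⌋ = -4, remainder 62
⌊189/62⌋ = 3, remainder 3
⌊62/3⌋ = 20, remainder 2
⌊3/2⌋ = 1, remainder 1
⌊2/1⌋ = 2, remainder 0

[-4; 3, 20, 1, 2]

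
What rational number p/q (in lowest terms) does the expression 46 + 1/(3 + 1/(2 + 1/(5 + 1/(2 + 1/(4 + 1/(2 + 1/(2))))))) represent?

93319/2016

Start with 2.
2 + 1/(2/1) = 2 + 1/2 = 5/2
4 + 1/(5/2) = 4 + 2/5 = 22/5
2 + 1/(22/5) = 2 + 5/22 = 49/22
5 + 1/(49/22) = 5 + 22/49 = 267/49
2 + 1/(267/49) = 2 + 49/267 = 583/267
3 + 1/(583/267) = 3 + 267/583 = 2016/583
46 + 1/(2016/583) = 46 + 583/2016 = 93319/2016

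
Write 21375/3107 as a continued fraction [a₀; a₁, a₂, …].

21375 = 6·3107 + 2733, so a_0 = 6
3107 = 1·2733 + 374, so a_1 = 1
2733 = 7·374 + 115, so a_2 = 7
374 = 3·115 + 29, so a_3 = 3
115 = 3·29 + 28, so a_4 = 3
29 = 1·28 + 1, so a_5 = 1
28 = 28·1 + 0, so a_6 = 28

[6; 1, 7, 3, 3, 1, 28]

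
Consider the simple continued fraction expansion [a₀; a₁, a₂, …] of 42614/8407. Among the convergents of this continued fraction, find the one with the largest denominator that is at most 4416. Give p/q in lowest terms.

List convergents until the denominator exceeds the bound:
a_0 = 5: 5/1  (≤ bound)
a_1 = 14: 71/14  (≤ bound)
a_2 = 1: 76/15  (≤ bound)
a_3 = 1: 147/29  (≤ bound)
a_4 = 12: 1840/363  (≤ bound)
a_5 = 11: 20387/4022  (≤ bound)
a_6 = 2: 42614/8407  (> 4416, stop)

20387/4022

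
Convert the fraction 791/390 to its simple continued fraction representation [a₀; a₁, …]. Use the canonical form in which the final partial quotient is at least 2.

[2; 35, 2, 5]

791 = 2·390 + 11, so a_0 = 2
390 = 35·11 + 5, so a_1 = 35
11 = 2·5 + 1, so a_2 = 2
5 = 5·1 + 0, so a_3 = 5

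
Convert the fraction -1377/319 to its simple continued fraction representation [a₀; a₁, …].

Apply division with remainder until the remainder is 0:
⌊-1377/319⌋ = -5, remainder 218
⌊319/218⌋ = 1, remainder 101
⌊218/101⌋ = 2, remainder 16
⌊101/16⌋ = 6, remainder 5
⌊16/5⌋ = 3, remainder 1
⌊5/1⌋ = 5, remainder 0

[-5; 1, 2, 6, 3, 5]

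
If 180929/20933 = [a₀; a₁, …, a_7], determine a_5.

13

180929 ÷ 20933 → quotient 8, remainder 13465
20933 ÷ 13465 → quotient 1, remainder 7468
13465 ÷ 7468 → quotient 1, remainder 5997
7468 ÷ 5997 → quotient 1, remainder 1471
5997 ÷ 1471 → quotient 4, remainder 113
1471 ÷ 113 → quotient 13, remainder 2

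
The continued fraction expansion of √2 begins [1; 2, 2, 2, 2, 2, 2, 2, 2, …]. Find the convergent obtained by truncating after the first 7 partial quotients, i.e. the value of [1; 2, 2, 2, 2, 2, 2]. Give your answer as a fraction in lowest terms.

239/169

Start with 2.
2 + 1/(2/1) = 2 + 1/2 = 5/2
2 + 1/(5/2) = 2 + 2/5 = 12/5
2 + 1/(12/5) = 2 + 5/12 = 29/12
2 + 1/(29/12) = 2 + 12/29 = 70/29
2 + 1/(70/29) = 2 + 29/70 = 169/70
1 + 1/(169/70) = 1 + 70/169 = 239/169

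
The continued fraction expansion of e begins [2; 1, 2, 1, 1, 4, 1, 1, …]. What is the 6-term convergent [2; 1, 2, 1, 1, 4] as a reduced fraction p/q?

a_0 = 2: 2/1
a_1 = 1: 3/1
a_2 = 2: 8/3
a_3 = 1: 11/4
a_4 = 1: 19/7
a_5 = 4: 87/32

87/32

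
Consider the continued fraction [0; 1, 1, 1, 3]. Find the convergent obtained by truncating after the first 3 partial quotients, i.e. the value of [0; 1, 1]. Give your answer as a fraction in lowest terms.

1/2

Start with 1.
1 + 1/(1/1) = 1 + 1/1 = 2/1
0 + 1/(2/1) = 0 + 1/2 = 1/2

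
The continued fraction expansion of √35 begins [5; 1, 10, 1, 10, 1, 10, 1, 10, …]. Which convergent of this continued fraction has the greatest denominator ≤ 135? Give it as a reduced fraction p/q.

a_0 = 5: 5/1  (≤ bound)
a_1 = 1: 6/1  (≤ bound)
a_2 = 10: 65/11  (≤ bound)
a_3 = 1: 71/12  (≤ bound)
a_4 = 10: 775/131  (≤ bound)
a_5 = 1: 846/143  (> 135, stop)

775/131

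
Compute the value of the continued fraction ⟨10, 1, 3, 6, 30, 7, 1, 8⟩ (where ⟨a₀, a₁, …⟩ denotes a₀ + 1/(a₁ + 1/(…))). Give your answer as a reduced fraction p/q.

Starting at the tail and folding back:
Start with 8.
1 + 1/(8/1) = 1 + 1/8 = 9/8
7 + 1/(9/8) = 7 + 8/9 = 71/9
30 + 1/(71/9) = 30 + 9/71 = 2139/71
6 + 1/(2139/71) = 6 + 71/2139 = 12905/2139
3 + 1/(12905/2139) = 3 + 2139/12905 = 40854/12905
1 + 1/(40854/12905) = 1 + 12905/40854 = 53759/40854
10 + 1/(53759/40854) = 10 + 40854/53759 = 578444/53759

578444/53759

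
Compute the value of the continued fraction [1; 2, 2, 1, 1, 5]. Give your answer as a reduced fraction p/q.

Work from the innermost term outward:
Start with 5.
1 + 1/(5/1) = 1 + 1/5 = 6/5
1 + 1/(6/5) = 1 + 5/6 = 11/6
2 + 1/(11/6) = 2 + 6/11 = 28/11
2 + 1/(28/11) = 2 + 11/28 = 67/28
1 + 1/(67/28) = 1 + 28/67 = 95/67

95/67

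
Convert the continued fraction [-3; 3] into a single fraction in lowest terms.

Start with 3.
-3 + 1/(3/1) = -3 + 1/3 = -8/3

-8/3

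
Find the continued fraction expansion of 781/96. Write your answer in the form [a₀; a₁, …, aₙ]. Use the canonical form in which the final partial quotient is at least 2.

Run the Euclidean algorithm, recording each quotient:
⌊781/96⌋ = 8, remainder 13
⌊96/13⌋ = 7, remainder 5
⌊13/5⌋ = 2, remainder 3
⌊5/3⌋ = 1, remainder 2
⌊3/2⌋ = 1, remainder 1
⌊2/1⌋ = 2, remainder 0

[8; 7, 2, 1, 1, 2]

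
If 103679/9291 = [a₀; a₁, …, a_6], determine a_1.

6

103679 ÷ 9291 → quotient 11, remainder 1478
9291 ÷ 1478 → quotient 6, remainder 423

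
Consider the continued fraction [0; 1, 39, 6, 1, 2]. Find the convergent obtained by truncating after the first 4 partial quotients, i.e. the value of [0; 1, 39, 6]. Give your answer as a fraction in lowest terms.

Start with 6.
39 + 1/(6/1) = 39 + 1/6 = 235/6
1 + 1/(235/6) = 1 + 6/235 = 241/235
0 + 1/(241/235) = 0 + 235/241 = 235/241

235/241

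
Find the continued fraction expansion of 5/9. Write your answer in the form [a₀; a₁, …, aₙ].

[0; 1, 1, 4]

5 = 0·9 + 5, so a_0 = 0
9 = 1·5 + 4, so a_1 = 1
5 = 1·4 + 1, so a_2 = 1
4 = 4·1 + 0, so a_3 = 4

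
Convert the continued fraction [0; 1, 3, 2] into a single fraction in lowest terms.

7/9

a_0 = 0: 0/1
a_1 = 1: 1/1
a_2 = 3: 3/4
a_3 = 2: 7/9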